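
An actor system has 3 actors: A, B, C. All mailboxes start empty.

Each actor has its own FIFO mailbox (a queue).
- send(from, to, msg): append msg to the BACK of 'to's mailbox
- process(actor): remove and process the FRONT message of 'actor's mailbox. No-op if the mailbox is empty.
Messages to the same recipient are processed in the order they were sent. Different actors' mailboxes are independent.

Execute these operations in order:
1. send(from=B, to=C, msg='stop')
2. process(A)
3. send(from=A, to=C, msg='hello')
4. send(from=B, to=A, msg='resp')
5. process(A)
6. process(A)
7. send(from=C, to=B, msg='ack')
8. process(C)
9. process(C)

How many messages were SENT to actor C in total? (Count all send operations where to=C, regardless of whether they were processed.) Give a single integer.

After 1 (send(from=B, to=C, msg='stop')): A:[] B:[] C:[stop]
After 2 (process(A)): A:[] B:[] C:[stop]
After 3 (send(from=A, to=C, msg='hello')): A:[] B:[] C:[stop,hello]
After 4 (send(from=B, to=A, msg='resp')): A:[resp] B:[] C:[stop,hello]
After 5 (process(A)): A:[] B:[] C:[stop,hello]
After 6 (process(A)): A:[] B:[] C:[stop,hello]
After 7 (send(from=C, to=B, msg='ack')): A:[] B:[ack] C:[stop,hello]
After 8 (process(C)): A:[] B:[ack] C:[hello]
After 9 (process(C)): A:[] B:[ack] C:[]

Answer: 2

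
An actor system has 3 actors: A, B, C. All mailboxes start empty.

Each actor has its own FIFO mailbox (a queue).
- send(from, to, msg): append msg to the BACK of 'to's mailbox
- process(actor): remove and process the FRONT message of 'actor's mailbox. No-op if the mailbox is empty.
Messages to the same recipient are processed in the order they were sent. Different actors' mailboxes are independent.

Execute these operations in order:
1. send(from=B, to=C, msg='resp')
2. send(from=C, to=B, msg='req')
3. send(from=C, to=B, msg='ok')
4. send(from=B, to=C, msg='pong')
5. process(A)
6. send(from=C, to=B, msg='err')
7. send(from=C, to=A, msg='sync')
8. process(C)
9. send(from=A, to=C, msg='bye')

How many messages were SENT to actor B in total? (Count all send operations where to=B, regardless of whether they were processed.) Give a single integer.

Answer: 3

Derivation:
After 1 (send(from=B, to=C, msg='resp')): A:[] B:[] C:[resp]
After 2 (send(from=C, to=B, msg='req')): A:[] B:[req] C:[resp]
After 3 (send(from=C, to=B, msg='ok')): A:[] B:[req,ok] C:[resp]
After 4 (send(from=B, to=C, msg='pong')): A:[] B:[req,ok] C:[resp,pong]
After 5 (process(A)): A:[] B:[req,ok] C:[resp,pong]
After 6 (send(from=C, to=B, msg='err')): A:[] B:[req,ok,err] C:[resp,pong]
After 7 (send(from=C, to=A, msg='sync')): A:[sync] B:[req,ok,err] C:[resp,pong]
After 8 (process(C)): A:[sync] B:[req,ok,err] C:[pong]
After 9 (send(from=A, to=C, msg='bye')): A:[sync] B:[req,ok,err] C:[pong,bye]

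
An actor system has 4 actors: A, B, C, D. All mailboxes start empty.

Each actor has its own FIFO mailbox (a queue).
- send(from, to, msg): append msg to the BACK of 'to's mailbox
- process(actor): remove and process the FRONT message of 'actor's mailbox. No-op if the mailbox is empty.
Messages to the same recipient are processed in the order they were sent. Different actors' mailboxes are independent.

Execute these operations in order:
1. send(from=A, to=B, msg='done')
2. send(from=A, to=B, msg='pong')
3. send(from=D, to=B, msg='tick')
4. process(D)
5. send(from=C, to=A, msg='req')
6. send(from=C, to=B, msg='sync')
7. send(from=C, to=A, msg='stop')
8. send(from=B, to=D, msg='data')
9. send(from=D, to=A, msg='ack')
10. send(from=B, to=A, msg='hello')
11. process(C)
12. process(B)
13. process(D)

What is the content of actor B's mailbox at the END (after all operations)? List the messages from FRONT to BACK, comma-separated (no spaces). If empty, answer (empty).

Answer: pong,tick,sync

Derivation:
After 1 (send(from=A, to=B, msg='done')): A:[] B:[done] C:[] D:[]
After 2 (send(from=A, to=B, msg='pong')): A:[] B:[done,pong] C:[] D:[]
After 3 (send(from=D, to=B, msg='tick')): A:[] B:[done,pong,tick] C:[] D:[]
After 4 (process(D)): A:[] B:[done,pong,tick] C:[] D:[]
After 5 (send(from=C, to=A, msg='req')): A:[req] B:[done,pong,tick] C:[] D:[]
After 6 (send(from=C, to=B, msg='sync')): A:[req] B:[done,pong,tick,sync] C:[] D:[]
After 7 (send(from=C, to=A, msg='stop')): A:[req,stop] B:[done,pong,tick,sync] C:[] D:[]
After 8 (send(from=B, to=D, msg='data')): A:[req,stop] B:[done,pong,tick,sync] C:[] D:[data]
After 9 (send(from=D, to=A, msg='ack')): A:[req,stop,ack] B:[done,pong,tick,sync] C:[] D:[data]
After 10 (send(from=B, to=A, msg='hello')): A:[req,stop,ack,hello] B:[done,pong,tick,sync] C:[] D:[data]
After 11 (process(C)): A:[req,stop,ack,hello] B:[done,pong,tick,sync] C:[] D:[data]
After 12 (process(B)): A:[req,stop,ack,hello] B:[pong,tick,sync] C:[] D:[data]
After 13 (process(D)): A:[req,stop,ack,hello] B:[pong,tick,sync] C:[] D:[]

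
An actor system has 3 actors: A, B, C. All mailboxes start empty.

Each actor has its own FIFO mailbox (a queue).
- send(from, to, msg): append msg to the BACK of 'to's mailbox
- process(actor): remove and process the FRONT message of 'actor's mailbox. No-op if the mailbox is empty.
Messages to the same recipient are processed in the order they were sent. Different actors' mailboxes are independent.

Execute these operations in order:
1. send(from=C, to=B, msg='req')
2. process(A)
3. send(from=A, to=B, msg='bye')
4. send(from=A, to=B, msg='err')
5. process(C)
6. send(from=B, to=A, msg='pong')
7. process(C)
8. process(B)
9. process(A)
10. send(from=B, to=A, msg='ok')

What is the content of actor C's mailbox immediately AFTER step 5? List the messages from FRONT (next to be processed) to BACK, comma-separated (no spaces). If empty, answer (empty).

After 1 (send(from=C, to=B, msg='req')): A:[] B:[req] C:[]
After 2 (process(A)): A:[] B:[req] C:[]
After 3 (send(from=A, to=B, msg='bye')): A:[] B:[req,bye] C:[]
After 4 (send(from=A, to=B, msg='err')): A:[] B:[req,bye,err] C:[]
After 5 (process(C)): A:[] B:[req,bye,err] C:[]

(empty)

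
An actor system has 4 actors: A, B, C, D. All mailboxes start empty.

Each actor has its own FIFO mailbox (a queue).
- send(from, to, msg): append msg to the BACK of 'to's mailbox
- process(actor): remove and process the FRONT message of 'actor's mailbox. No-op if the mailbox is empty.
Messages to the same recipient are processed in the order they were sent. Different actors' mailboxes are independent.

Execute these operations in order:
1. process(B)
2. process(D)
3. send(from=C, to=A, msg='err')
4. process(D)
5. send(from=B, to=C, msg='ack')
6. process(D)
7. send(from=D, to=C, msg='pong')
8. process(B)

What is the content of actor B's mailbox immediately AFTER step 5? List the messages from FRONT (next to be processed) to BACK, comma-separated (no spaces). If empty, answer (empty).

After 1 (process(B)): A:[] B:[] C:[] D:[]
After 2 (process(D)): A:[] B:[] C:[] D:[]
After 3 (send(from=C, to=A, msg='err')): A:[err] B:[] C:[] D:[]
After 4 (process(D)): A:[err] B:[] C:[] D:[]
After 5 (send(from=B, to=C, msg='ack')): A:[err] B:[] C:[ack] D:[]

(empty)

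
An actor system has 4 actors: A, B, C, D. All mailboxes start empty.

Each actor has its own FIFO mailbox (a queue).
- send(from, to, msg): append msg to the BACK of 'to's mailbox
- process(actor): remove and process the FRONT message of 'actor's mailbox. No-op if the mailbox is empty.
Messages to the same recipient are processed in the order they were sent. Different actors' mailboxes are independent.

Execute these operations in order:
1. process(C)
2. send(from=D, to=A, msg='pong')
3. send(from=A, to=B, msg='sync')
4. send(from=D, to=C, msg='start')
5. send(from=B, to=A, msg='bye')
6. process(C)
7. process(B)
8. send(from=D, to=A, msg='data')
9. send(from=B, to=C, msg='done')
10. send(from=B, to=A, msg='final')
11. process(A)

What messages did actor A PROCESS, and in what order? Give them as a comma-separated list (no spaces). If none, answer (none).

After 1 (process(C)): A:[] B:[] C:[] D:[]
After 2 (send(from=D, to=A, msg='pong')): A:[pong] B:[] C:[] D:[]
After 3 (send(from=A, to=B, msg='sync')): A:[pong] B:[sync] C:[] D:[]
After 4 (send(from=D, to=C, msg='start')): A:[pong] B:[sync] C:[start] D:[]
After 5 (send(from=B, to=A, msg='bye')): A:[pong,bye] B:[sync] C:[start] D:[]
After 6 (process(C)): A:[pong,bye] B:[sync] C:[] D:[]
After 7 (process(B)): A:[pong,bye] B:[] C:[] D:[]
After 8 (send(from=D, to=A, msg='data')): A:[pong,bye,data] B:[] C:[] D:[]
After 9 (send(from=B, to=C, msg='done')): A:[pong,bye,data] B:[] C:[done] D:[]
After 10 (send(from=B, to=A, msg='final')): A:[pong,bye,data,final] B:[] C:[done] D:[]
After 11 (process(A)): A:[bye,data,final] B:[] C:[done] D:[]

Answer: pong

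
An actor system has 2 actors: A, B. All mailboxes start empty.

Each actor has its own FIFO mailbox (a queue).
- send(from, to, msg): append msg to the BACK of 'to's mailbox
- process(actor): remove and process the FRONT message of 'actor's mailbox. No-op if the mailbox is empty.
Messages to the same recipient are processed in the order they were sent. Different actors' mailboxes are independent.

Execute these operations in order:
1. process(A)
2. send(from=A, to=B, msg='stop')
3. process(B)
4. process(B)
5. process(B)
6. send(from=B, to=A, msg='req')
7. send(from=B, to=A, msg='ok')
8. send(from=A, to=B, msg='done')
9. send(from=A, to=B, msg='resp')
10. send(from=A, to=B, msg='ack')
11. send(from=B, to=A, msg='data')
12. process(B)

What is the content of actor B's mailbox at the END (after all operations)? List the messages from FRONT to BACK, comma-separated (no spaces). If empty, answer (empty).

After 1 (process(A)): A:[] B:[]
After 2 (send(from=A, to=B, msg='stop')): A:[] B:[stop]
After 3 (process(B)): A:[] B:[]
After 4 (process(B)): A:[] B:[]
After 5 (process(B)): A:[] B:[]
After 6 (send(from=B, to=A, msg='req')): A:[req] B:[]
After 7 (send(from=B, to=A, msg='ok')): A:[req,ok] B:[]
After 8 (send(from=A, to=B, msg='done')): A:[req,ok] B:[done]
After 9 (send(from=A, to=B, msg='resp')): A:[req,ok] B:[done,resp]
After 10 (send(from=A, to=B, msg='ack')): A:[req,ok] B:[done,resp,ack]
After 11 (send(from=B, to=A, msg='data')): A:[req,ok,data] B:[done,resp,ack]
After 12 (process(B)): A:[req,ok,data] B:[resp,ack]

Answer: resp,ack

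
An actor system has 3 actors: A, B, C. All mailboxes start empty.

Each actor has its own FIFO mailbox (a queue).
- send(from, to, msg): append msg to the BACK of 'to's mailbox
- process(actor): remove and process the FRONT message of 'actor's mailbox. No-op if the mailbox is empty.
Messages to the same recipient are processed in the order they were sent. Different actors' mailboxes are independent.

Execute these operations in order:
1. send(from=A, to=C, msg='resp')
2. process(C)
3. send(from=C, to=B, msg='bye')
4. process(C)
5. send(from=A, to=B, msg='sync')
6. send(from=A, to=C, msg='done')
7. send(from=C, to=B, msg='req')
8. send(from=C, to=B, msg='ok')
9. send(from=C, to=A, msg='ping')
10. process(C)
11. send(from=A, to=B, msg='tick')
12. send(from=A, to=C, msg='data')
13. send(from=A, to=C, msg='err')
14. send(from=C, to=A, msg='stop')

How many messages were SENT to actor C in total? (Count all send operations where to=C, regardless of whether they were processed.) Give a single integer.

Answer: 4

Derivation:
After 1 (send(from=A, to=C, msg='resp')): A:[] B:[] C:[resp]
After 2 (process(C)): A:[] B:[] C:[]
After 3 (send(from=C, to=B, msg='bye')): A:[] B:[bye] C:[]
After 4 (process(C)): A:[] B:[bye] C:[]
After 5 (send(from=A, to=B, msg='sync')): A:[] B:[bye,sync] C:[]
After 6 (send(from=A, to=C, msg='done')): A:[] B:[bye,sync] C:[done]
After 7 (send(from=C, to=B, msg='req')): A:[] B:[bye,sync,req] C:[done]
After 8 (send(from=C, to=B, msg='ok')): A:[] B:[bye,sync,req,ok] C:[done]
After 9 (send(from=C, to=A, msg='ping')): A:[ping] B:[bye,sync,req,ok] C:[done]
After 10 (process(C)): A:[ping] B:[bye,sync,req,ok] C:[]
After 11 (send(from=A, to=B, msg='tick')): A:[ping] B:[bye,sync,req,ok,tick] C:[]
After 12 (send(from=A, to=C, msg='data')): A:[ping] B:[bye,sync,req,ok,tick] C:[data]
After 13 (send(from=A, to=C, msg='err')): A:[ping] B:[bye,sync,req,ok,tick] C:[data,err]
After 14 (send(from=C, to=A, msg='stop')): A:[ping,stop] B:[bye,sync,req,ok,tick] C:[data,err]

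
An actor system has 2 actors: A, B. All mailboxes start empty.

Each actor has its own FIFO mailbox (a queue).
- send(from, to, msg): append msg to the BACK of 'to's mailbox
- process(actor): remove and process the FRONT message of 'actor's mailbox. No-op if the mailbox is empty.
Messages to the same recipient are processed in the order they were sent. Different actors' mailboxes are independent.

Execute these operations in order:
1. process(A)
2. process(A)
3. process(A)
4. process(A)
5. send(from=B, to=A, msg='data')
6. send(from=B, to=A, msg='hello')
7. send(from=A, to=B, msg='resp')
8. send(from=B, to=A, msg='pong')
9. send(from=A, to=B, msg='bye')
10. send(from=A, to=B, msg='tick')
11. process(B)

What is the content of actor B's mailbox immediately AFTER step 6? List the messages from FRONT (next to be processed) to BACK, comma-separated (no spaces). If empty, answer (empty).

After 1 (process(A)): A:[] B:[]
After 2 (process(A)): A:[] B:[]
After 3 (process(A)): A:[] B:[]
After 4 (process(A)): A:[] B:[]
After 5 (send(from=B, to=A, msg='data')): A:[data] B:[]
After 6 (send(from=B, to=A, msg='hello')): A:[data,hello] B:[]

(empty)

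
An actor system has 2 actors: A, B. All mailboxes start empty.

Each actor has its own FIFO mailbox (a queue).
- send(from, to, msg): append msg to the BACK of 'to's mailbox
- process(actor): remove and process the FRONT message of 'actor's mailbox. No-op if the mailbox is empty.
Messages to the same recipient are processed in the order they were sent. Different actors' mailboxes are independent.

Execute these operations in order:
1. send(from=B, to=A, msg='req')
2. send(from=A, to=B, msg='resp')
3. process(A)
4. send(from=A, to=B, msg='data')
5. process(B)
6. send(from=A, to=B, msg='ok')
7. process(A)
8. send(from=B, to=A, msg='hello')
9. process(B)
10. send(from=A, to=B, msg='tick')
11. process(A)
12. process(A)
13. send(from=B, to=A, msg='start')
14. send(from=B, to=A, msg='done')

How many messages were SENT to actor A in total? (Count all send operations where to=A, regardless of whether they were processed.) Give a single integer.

After 1 (send(from=B, to=A, msg='req')): A:[req] B:[]
After 2 (send(from=A, to=B, msg='resp')): A:[req] B:[resp]
After 3 (process(A)): A:[] B:[resp]
After 4 (send(from=A, to=B, msg='data')): A:[] B:[resp,data]
After 5 (process(B)): A:[] B:[data]
After 6 (send(from=A, to=B, msg='ok')): A:[] B:[data,ok]
After 7 (process(A)): A:[] B:[data,ok]
After 8 (send(from=B, to=A, msg='hello')): A:[hello] B:[data,ok]
After 9 (process(B)): A:[hello] B:[ok]
After 10 (send(from=A, to=B, msg='tick')): A:[hello] B:[ok,tick]
After 11 (process(A)): A:[] B:[ok,tick]
After 12 (process(A)): A:[] B:[ok,tick]
After 13 (send(from=B, to=A, msg='start')): A:[start] B:[ok,tick]
After 14 (send(from=B, to=A, msg='done')): A:[start,done] B:[ok,tick]

Answer: 4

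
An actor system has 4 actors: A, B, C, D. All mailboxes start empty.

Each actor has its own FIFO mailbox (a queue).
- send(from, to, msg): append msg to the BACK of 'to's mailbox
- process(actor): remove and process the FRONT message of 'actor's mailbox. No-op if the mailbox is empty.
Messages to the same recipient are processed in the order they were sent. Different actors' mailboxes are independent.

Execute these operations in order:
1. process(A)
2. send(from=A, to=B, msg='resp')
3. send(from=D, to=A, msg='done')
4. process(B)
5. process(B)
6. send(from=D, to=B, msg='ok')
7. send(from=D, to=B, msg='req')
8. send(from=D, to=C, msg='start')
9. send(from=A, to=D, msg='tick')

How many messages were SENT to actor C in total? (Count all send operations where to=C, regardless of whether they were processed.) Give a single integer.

Answer: 1

Derivation:
After 1 (process(A)): A:[] B:[] C:[] D:[]
After 2 (send(from=A, to=B, msg='resp')): A:[] B:[resp] C:[] D:[]
After 3 (send(from=D, to=A, msg='done')): A:[done] B:[resp] C:[] D:[]
After 4 (process(B)): A:[done] B:[] C:[] D:[]
After 5 (process(B)): A:[done] B:[] C:[] D:[]
After 6 (send(from=D, to=B, msg='ok')): A:[done] B:[ok] C:[] D:[]
After 7 (send(from=D, to=B, msg='req')): A:[done] B:[ok,req] C:[] D:[]
After 8 (send(from=D, to=C, msg='start')): A:[done] B:[ok,req] C:[start] D:[]
After 9 (send(from=A, to=D, msg='tick')): A:[done] B:[ok,req] C:[start] D:[tick]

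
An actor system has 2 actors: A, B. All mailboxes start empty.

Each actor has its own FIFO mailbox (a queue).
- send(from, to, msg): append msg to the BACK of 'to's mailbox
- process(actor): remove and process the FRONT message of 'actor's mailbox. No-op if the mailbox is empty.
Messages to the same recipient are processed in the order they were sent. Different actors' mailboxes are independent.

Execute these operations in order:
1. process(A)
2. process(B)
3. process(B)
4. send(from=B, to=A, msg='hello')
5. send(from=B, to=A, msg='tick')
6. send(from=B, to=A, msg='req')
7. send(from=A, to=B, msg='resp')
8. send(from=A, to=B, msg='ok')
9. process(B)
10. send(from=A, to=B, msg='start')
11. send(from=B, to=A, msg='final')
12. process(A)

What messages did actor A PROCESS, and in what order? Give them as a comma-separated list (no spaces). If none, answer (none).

Answer: hello

Derivation:
After 1 (process(A)): A:[] B:[]
After 2 (process(B)): A:[] B:[]
After 3 (process(B)): A:[] B:[]
After 4 (send(from=B, to=A, msg='hello')): A:[hello] B:[]
After 5 (send(from=B, to=A, msg='tick')): A:[hello,tick] B:[]
After 6 (send(from=B, to=A, msg='req')): A:[hello,tick,req] B:[]
After 7 (send(from=A, to=B, msg='resp')): A:[hello,tick,req] B:[resp]
After 8 (send(from=A, to=B, msg='ok')): A:[hello,tick,req] B:[resp,ok]
After 9 (process(B)): A:[hello,tick,req] B:[ok]
After 10 (send(from=A, to=B, msg='start')): A:[hello,tick,req] B:[ok,start]
After 11 (send(from=B, to=A, msg='final')): A:[hello,tick,req,final] B:[ok,start]
After 12 (process(A)): A:[tick,req,final] B:[ok,start]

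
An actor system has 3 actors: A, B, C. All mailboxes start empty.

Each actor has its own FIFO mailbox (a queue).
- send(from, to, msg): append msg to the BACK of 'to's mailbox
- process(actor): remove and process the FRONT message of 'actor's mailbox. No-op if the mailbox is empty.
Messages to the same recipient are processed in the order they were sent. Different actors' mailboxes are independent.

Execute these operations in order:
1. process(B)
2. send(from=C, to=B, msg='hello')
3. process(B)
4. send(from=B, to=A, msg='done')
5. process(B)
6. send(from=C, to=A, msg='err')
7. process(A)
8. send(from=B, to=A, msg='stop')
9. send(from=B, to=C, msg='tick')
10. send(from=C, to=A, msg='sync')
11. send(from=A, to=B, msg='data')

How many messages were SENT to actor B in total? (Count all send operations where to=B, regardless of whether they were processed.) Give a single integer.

After 1 (process(B)): A:[] B:[] C:[]
After 2 (send(from=C, to=B, msg='hello')): A:[] B:[hello] C:[]
After 3 (process(B)): A:[] B:[] C:[]
After 4 (send(from=B, to=A, msg='done')): A:[done] B:[] C:[]
After 5 (process(B)): A:[done] B:[] C:[]
After 6 (send(from=C, to=A, msg='err')): A:[done,err] B:[] C:[]
After 7 (process(A)): A:[err] B:[] C:[]
After 8 (send(from=B, to=A, msg='stop')): A:[err,stop] B:[] C:[]
After 9 (send(from=B, to=C, msg='tick')): A:[err,stop] B:[] C:[tick]
After 10 (send(from=C, to=A, msg='sync')): A:[err,stop,sync] B:[] C:[tick]
After 11 (send(from=A, to=B, msg='data')): A:[err,stop,sync] B:[data] C:[tick]

Answer: 2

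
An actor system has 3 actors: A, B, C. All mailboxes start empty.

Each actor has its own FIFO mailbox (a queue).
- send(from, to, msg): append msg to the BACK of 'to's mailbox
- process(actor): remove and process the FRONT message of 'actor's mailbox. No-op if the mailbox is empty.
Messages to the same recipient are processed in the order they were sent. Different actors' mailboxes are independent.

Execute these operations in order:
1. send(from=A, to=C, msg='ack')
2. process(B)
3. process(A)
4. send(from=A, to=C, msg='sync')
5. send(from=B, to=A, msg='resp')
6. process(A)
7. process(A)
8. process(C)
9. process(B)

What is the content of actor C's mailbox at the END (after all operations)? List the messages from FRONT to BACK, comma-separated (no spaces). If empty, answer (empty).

After 1 (send(from=A, to=C, msg='ack')): A:[] B:[] C:[ack]
After 2 (process(B)): A:[] B:[] C:[ack]
After 3 (process(A)): A:[] B:[] C:[ack]
After 4 (send(from=A, to=C, msg='sync')): A:[] B:[] C:[ack,sync]
After 5 (send(from=B, to=A, msg='resp')): A:[resp] B:[] C:[ack,sync]
After 6 (process(A)): A:[] B:[] C:[ack,sync]
After 7 (process(A)): A:[] B:[] C:[ack,sync]
After 8 (process(C)): A:[] B:[] C:[sync]
After 9 (process(B)): A:[] B:[] C:[sync]

Answer: sync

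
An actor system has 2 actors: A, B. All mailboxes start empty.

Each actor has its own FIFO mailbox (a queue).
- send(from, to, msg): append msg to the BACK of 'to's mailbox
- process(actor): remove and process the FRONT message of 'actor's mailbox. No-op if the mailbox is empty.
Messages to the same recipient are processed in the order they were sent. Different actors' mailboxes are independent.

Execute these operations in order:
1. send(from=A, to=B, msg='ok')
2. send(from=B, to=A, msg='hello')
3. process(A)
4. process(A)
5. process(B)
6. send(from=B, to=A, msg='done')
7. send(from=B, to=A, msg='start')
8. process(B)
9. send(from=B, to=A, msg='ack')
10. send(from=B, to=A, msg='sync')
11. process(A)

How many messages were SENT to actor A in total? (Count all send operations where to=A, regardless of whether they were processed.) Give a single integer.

Answer: 5

Derivation:
After 1 (send(from=A, to=B, msg='ok')): A:[] B:[ok]
After 2 (send(from=B, to=A, msg='hello')): A:[hello] B:[ok]
After 3 (process(A)): A:[] B:[ok]
After 4 (process(A)): A:[] B:[ok]
After 5 (process(B)): A:[] B:[]
After 6 (send(from=B, to=A, msg='done')): A:[done] B:[]
After 7 (send(from=B, to=A, msg='start')): A:[done,start] B:[]
After 8 (process(B)): A:[done,start] B:[]
After 9 (send(from=B, to=A, msg='ack')): A:[done,start,ack] B:[]
After 10 (send(from=B, to=A, msg='sync')): A:[done,start,ack,sync] B:[]
After 11 (process(A)): A:[start,ack,sync] B:[]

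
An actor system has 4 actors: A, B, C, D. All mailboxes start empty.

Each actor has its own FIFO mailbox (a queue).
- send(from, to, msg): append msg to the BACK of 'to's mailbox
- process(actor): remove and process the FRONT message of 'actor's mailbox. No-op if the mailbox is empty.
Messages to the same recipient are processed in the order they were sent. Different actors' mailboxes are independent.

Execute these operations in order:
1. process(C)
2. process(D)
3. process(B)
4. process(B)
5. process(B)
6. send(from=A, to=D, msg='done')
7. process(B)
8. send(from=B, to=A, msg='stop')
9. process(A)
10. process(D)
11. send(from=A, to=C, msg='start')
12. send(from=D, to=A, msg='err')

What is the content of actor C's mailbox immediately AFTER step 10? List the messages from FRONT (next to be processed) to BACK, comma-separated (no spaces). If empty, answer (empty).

After 1 (process(C)): A:[] B:[] C:[] D:[]
After 2 (process(D)): A:[] B:[] C:[] D:[]
After 3 (process(B)): A:[] B:[] C:[] D:[]
After 4 (process(B)): A:[] B:[] C:[] D:[]
After 5 (process(B)): A:[] B:[] C:[] D:[]
After 6 (send(from=A, to=D, msg='done')): A:[] B:[] C:[] D:[done]
After 7 (process(B)): A:[] B:[] C:[] D:[done]
After 8 (send(from=B, to=A, msg='stop')): A:[stop] B:[] C:[] D:[done]
After 9 (process(A)): A:[] B:[] C:[] D:[done]
After 10 (process(D)): A:[] B:[] C:[] D:[]

(empty)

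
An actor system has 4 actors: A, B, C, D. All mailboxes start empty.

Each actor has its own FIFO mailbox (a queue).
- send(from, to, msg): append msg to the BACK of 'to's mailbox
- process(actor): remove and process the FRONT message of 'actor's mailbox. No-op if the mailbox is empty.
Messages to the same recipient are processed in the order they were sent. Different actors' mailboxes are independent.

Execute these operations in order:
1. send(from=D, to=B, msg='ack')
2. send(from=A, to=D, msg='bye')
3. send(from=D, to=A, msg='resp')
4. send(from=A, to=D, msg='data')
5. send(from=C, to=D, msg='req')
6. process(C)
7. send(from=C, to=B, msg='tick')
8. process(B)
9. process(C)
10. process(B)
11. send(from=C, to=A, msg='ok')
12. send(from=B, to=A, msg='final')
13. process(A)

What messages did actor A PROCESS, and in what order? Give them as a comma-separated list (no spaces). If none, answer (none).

After 1 (send(from=D, to=B, msg='ack')): A:[] B:[ack] C:[] D:[]
After 2 (send(from=A, to=D, msg='bye')): A:[] B:[ack] C:[] D:[bye]
After 3 (send(from=D, to=A, msg='resp')): A:[resp] B:[ack] C:[] D:[bye]
After 4 (send(from=A, to=D, msg='data')): A:[resp] B:[ack] C:[] D:[bye,data]
After 5 (send(from=C, to=D, msg='req')): A:[resp] B:[ack] C:[] D:[bye,data,req]
After 6 (process(C)): A:[resp] B:[ack] C:[] D:[bye,data,req]
After 7 (send(from=C, to=B, msg='tick')): A:[resp] B:[ack,tick] C:[] D:[bye,data,req]
After 8 (process(B)): A:[resp] B:[tick] C:[] D:[bye,data,req]
After 9 (process(C)): A:[resp] B:[tick] C:[] D:[bye,data,req]
After 10 (process(B)): A:[resp] B:[] C:[] D:[bye,data,req]
After 11 (send(from=C, to=A, msg='ok')): A:[resp,ok] B:[] C:[] D:[bye,data,req]
After 12 (send(from=B, to=A, msg='final')): A:[resp,ok,final] B:[] C:[] D:[bye,data,req]
After 13 (process(A)): A:[ok,final] B:[] C:[] D:[bye,data,req]

Answer: resp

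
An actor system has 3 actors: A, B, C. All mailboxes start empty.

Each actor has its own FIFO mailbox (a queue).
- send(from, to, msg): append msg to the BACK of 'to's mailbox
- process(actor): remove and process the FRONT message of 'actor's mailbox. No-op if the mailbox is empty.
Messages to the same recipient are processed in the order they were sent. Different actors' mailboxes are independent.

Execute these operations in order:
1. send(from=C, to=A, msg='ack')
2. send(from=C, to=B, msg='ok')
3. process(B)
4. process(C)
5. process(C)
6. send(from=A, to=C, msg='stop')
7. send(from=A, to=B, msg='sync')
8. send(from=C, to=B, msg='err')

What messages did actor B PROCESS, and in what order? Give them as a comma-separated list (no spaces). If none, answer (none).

Answer: ok

Derivation:
After 1 (send(from=C, to=A, msg='ack')): A:[ack] B:[] C:[]
After 2 (send(from=C, to=B, msg='ok')): A:[ack] B:[ok] C:[]
After 3 (process(B)): A:[ack] B:[] C:[]
After 4 (process(C)): A:[ack] B:[] C:[]
After 5 (process(C)): A:[ack] B:[] C:[]
After 6 (send(from=A, to=C, msg='stop')): A:[ack] B:[] C:[stop]
After 7 (send(from=A, to=B, msg='sync')): A:[ack] B:[sync] C:[stop]
After 8 (send(from=C, to=B, msg='err')): A:[ack] B:[sync,err] C:[stop]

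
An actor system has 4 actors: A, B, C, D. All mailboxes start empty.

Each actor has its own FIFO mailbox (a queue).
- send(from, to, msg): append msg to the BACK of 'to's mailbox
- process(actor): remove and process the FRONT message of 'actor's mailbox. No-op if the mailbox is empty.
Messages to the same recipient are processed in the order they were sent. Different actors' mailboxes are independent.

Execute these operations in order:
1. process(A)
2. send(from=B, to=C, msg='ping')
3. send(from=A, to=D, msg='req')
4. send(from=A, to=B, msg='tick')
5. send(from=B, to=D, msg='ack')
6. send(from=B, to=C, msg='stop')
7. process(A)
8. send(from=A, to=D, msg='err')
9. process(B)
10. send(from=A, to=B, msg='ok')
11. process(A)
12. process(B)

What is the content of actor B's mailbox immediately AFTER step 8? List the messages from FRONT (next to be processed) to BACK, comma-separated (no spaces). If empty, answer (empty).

After 1 (process(A)): A:[] B:[] C:[] D:[]
After 2 (send(from=B, to=C, msg='ping')): A:[] B:[] C:[ping] D:[]
After 3 (send(from=A, to=D, msg='req')): A:[] B:[] C:[ping] D:[req]
After 4 (send(from=A, to=B, msg='tick')): A:[] B:[tick] C:[ping] D:[req]
After 5 (send(from=B, to=D, msg='ack')): A:[] B:[tick] C:[ping] D:[req,ack]
After 6 (send(from=B, to=C, msg='stop')): A:[] B:[tick] C:[ping,stop] D:[req,ack]
After 7 (process(A)): A:[] B:[tick] C:[ping,stop] D:[req,ack]
After 8 (send(from=A, to=D, msg='err')): A:[] B:[tick] C:[ping,stop] D:[req,ack,err]

tick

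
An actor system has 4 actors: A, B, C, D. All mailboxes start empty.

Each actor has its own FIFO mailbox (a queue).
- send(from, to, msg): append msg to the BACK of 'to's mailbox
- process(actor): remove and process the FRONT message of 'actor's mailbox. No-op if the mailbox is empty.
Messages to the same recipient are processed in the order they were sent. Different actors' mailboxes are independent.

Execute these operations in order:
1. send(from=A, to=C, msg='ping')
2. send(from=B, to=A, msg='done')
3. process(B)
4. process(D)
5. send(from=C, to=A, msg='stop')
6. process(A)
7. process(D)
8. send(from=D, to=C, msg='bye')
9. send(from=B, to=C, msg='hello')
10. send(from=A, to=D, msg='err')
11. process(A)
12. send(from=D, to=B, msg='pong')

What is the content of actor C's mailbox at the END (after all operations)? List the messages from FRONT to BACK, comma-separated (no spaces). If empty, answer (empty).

Answer: ping,bye,hello

Derivation:
After 1 (send(from=A, to=C, msg='ping')): A:[] B:[] C:[ping] D:[]
After 2 (send(from=B, to=A, msg='done')): A:[done] B:[] C:[ping] D:[]
After 3 (process(B)): A:[done] B:[] C:[ping] D:[]
After 4 (process(D)): A:[done] B:[] C:[ping] D:[]
After 5 (send(from=C, to=A, msg='stop')): A:[done,stop] B:[] C:[ping] D:[]
After 6 (process(A)): A:[stop] B:[] C:[ping] D:[]
After 7 (process(D)): A:[stop] B:[] C:[ping] D:[]
After 8 (send(from=D, to=C, msg='bye')): A:[stop] B:[] C:[ping,bye] D:[]
After 9 (send(from=B, to=C, msg='hello')): A:[stop] B:[] C:[ping,bye,hello] D:[]
After 10 (send(from=A, to=D, msg='err')): A:[stop] B:[] C:[ping,bye,hello] D:[err]
After 11 (process(A)): A:[] B:[] C:[ping,bye,hello] D:[err]
After 12 (send(from=D, to=B, msg='pong')): A:[] B:[pong] C:[ping,bye,hello] D:[err]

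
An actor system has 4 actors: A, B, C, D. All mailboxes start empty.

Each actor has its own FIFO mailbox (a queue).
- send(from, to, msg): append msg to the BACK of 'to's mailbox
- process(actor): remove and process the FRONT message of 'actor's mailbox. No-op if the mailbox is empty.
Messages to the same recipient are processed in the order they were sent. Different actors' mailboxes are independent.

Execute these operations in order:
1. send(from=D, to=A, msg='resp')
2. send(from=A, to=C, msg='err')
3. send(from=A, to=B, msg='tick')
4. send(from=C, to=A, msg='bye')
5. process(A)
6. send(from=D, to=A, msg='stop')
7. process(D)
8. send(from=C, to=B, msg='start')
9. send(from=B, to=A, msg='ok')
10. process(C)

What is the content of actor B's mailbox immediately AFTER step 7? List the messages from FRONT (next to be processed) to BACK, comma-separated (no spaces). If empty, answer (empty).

After 1 (send(from=D, to=A, msg='resp')): A:[resp] B:[] C:[] D:[]
After 2 (send(from=A, to=C, msg='err')): A:[resp] B:[] C:[err] D:[]
After 3 (send(from=A, to=B, msg='tick')): A:[resp] B:[tick] C:[err] D:[]
After 4 (send(from=C, to=A, msg='bye')): A:[resp,bye] B:[tick] C:[err] D:[]
After 5 (process(A)): A:[bye] B:[tick] C:[err] D:[]
After 6 (send(from=D, to=A, msg='stop')): A:[bye,stop] B:[tick] C:[err] D:[]
After 7 (process(D)): A:[bye,stop] B:[tick] C:[err] D:[]

tick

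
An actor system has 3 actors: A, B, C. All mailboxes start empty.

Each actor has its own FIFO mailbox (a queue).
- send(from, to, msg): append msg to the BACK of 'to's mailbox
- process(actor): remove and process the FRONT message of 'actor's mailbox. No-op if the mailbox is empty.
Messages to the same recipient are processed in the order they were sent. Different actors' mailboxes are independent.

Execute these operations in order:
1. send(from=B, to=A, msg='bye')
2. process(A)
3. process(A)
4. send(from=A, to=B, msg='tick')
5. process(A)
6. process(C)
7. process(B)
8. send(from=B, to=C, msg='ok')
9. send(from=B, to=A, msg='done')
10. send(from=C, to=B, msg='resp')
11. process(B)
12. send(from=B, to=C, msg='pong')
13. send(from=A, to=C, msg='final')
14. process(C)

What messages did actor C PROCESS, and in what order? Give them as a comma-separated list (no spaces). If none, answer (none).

After 1 (send(from=B, to=A, msg='bye')): A:[bye] B:[] C:[]
After 2 (process(A)): A:[] B:[] C:[]
After 3 (process(A)): A:[] B:[] C:[]
After 4 (send(from=A, to=B, msg='tick')): A:[] B:[tick] C:[]
After 5 (process(A)): A:[] B:[tick] C:[]
After 6 (process(C)): A:[] B:[tick] C:[]
After 7 (process(B)): A:[] B:[] C:[]
After 8 (send(from=B, to=C, msg='ok')): A:[] B:[] C:[ok]
After 9 (send(from=B, to=A, msg='done')): A:[done] B:[] C:[ok]
After 10 (send(from=C, to=B, msg='resp')): A:[done] B:[resp] C:[ok]
After 11 (process(B)): A:[done] B:[] C:[ok]
After 12 (send(from=B, to=C, msg='pong')): A:[done] B:[] C:[ok,pong]
After 13 (send(from=A, to=C, msg='final')): A:[done] B:[] C:[ok,pong,final]
After 14 (process(C)): A:[done] B:[] C:[pong,final]

Answer: ok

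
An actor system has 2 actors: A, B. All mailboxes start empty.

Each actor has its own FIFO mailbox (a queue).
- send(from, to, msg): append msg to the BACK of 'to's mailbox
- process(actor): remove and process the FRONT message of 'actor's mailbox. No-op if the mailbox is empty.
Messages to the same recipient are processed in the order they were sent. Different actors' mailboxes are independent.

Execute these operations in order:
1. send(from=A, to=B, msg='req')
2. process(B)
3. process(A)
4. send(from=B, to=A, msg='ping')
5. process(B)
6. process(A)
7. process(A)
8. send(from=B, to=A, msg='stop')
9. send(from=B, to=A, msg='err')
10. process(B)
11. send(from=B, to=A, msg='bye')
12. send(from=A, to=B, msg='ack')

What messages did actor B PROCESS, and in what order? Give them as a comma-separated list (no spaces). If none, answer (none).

After 1 (send(from=A, to=B, msg='req')): A:[] B:[req]
After 2 (process(B)): A:[] B:[]
After 3 (process(A)): A:[] B:[]
After 4 (send(from=B, to=A, msg='ping')): A:[ping] B:[]
After 5 (process(B)): A:[ping] B:[]
After 6 (process(A)): A:[] B:[]
After 7 (process(A)): A:[] B:[]
After 8 (send(from=B, to=A, msg='stop')): A:[stop] B:[]
After 9 (send(from=B, to=A, msg='err')): A:[stop,err] B:[]
After 10 (process(B)): A:[stop,err] B:[]
After 11 (send(from=B, to=A, msg='bye')): A:[stop,err,bye] B:[]
After 12 (send(from=A, to=B, msg='ack')): A:[stop,err,bye] B:[ack]

Answer: req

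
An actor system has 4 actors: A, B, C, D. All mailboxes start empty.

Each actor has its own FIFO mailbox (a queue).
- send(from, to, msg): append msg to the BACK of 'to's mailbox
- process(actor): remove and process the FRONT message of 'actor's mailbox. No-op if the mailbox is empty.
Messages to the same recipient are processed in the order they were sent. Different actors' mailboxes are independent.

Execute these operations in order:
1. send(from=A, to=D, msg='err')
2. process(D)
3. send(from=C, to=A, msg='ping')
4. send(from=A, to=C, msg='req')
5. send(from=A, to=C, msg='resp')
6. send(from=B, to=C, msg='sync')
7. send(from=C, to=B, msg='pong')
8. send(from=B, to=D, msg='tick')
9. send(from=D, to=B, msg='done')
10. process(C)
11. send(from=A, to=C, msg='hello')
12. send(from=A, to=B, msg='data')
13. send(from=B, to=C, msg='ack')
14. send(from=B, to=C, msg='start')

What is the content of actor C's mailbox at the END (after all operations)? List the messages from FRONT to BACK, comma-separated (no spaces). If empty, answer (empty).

After 1 (send(from=A, to=D, msg='err')): A:[] B:[] C:[] D:[err]
After 2 (process(D)): A:[] B:[] C:[] D:[]
After 3 (send(from=C, to=A, msg='ping')): A:[ping] B:[] C:[] D:[]
After 4 (send(from=A, to=C, msg='req')): A:[ping] B:[] C:[req] D:[]
After 5 (send(from=A, to=C, msg='resp')): A:[ping] B:[] C:[req,resp] D:[]
After 6 (send(from=B, to=C, msg='sync')): A:[ping] B:[] C:[req,resp,sync] D:[]
After 7 (send(from=C, to=B, msg='pong')): A:[ping] B:[pong] C:[req,resp,sync] D:[]
After 8 (send(from=B, to=D, msg='tick')): A:[ping] B:[pong] C:[req,resp,sync] D:[tick]
After 9 (send(from=D, to=B, msg='done')): A:[ping] B:[pong,done] C:[req,resp,sync] D:[tick]
After 10 (process(C)): A:[ping] B:[pong,done] C:[resp,sync] D:[tick]
After 11 (send(from=A, to=C, msg='hello')): A:[ping] B:[pong,done] C:[resp,sync,hello] D:[tick]
After 12 (send(from=A, to=B, msg='data')): A:[ping] B:[pong,done,data] C:[resp,sync,hello] D:[tick]
After 13 (send(from=B, to=C, msg='ack')): A:[ping] B:[pong,done,data] C:[resp,sync,hello,ack] D:[tick]
After 14 (send(from=B, to=C, msg='start')): A:[ping] B:[pong,done,data] C:[resp,sync,hello,ack,start] D:[tick]

Answer: resp,sync,hello,ack,start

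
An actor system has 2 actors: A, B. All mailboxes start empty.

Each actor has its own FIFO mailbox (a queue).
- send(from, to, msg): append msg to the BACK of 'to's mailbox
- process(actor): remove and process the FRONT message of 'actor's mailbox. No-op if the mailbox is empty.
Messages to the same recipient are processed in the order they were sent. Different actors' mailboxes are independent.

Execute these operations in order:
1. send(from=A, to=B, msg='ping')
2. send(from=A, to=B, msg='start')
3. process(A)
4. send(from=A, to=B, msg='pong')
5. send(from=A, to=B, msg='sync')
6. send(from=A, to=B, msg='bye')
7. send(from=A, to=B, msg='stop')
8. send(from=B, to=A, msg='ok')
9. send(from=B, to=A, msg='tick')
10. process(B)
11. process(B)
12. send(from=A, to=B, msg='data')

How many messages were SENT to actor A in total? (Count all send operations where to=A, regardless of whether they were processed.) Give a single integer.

Answer: 2

Derivation:
After 1 (send(from=A, to=B, msg='ping')): A:[] B:[ping]
After 2 (send(from=A, to=B, msg='start')): A:[] B:[ping,start]
After 3 (process(A)): A:[] B:[ping,start]
After 4 (send(from=A, to=B, msg='pong')): A:[] B:[ping,start,pong]
After 5 (send(from=A, to=B, msg='sync')): A:[] B:[ping,start,pong,sync]
After 6 (send(from=A, to=B, msg='bye')): A:[] B:[ping,start,pong,sync,bye]
After 7 (send(from=A, to=B, msg='stop')): A:[] B:[ping,start,pong,sync,bye,stop]
After 8 (send(from=B, to=A, msg='ok')): A:[ok] B:[ping,start,pong,sync,bye,stop]
After 9 (send(from=B, to=A, msg='tick')): A:[ok,tick] B:[ping,start,pong,sync,bye,stop]
After 10 (process(B)): A:[ok,tick] B:[start,pong,sync,bye,stop]
After 11 (process(B)): A:[ok,tick] B:[pong,sync,bye,stop]
After 12 (send(from=A, to=B, msg='data')): A:[ok,tick] B:[pong,sync,bye,stop,data]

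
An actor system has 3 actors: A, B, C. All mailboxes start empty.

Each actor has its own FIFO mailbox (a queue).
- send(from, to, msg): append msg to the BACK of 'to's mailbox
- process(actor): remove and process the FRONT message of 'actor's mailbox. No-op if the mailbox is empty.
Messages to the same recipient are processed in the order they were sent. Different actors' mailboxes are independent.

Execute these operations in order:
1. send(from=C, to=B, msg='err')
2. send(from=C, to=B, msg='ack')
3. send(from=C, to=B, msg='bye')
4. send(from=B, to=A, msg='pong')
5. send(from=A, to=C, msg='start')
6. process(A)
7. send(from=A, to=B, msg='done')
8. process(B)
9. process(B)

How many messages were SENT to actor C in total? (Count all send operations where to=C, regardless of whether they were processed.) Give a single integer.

Answer: 1

Derivation:
After 1 (send(from=C, to=B, msg='err')): A:[] B:[err] C:[]
After 2 (send(from=C, to=B, msg='ack')): A:[] B:[err,ack] C:[]
After 3 (send(from=C, to=B, msg='bye')): A:[] B:[err,ack,bye] C:[]
After 4 (send(from=B, to=A, msg='pong')): A:[pong] B:[err,ack,bye] C:[]
After 5 (send(from=A, to=C, msg='start')): A:[pong] B:[err,ack,bye] C:[start]
After 6 (process(A)): A:[] B:[err,ack,bye] C:[start]
After 7 (send(from=A, to=B, msg='done')): A:[] B:[err,ack,bye,done] C:[start]
After 8 (process(B)): A:[] B:[ack,bye,done] C:[start]
After 9 (process(B)): A:[] B:[bye,done] C:[start]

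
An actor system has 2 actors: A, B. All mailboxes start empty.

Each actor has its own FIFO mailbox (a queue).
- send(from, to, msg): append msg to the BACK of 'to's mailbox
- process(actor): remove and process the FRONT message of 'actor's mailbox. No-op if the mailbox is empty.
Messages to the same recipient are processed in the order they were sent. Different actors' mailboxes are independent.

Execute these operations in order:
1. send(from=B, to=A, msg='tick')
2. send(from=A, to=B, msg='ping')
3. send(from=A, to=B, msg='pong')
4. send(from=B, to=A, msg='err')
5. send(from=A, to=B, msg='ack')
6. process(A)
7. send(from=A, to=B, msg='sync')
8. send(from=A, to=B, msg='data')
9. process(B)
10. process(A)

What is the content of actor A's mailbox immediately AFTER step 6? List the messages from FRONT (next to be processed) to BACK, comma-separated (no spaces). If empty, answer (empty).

After 1 (send(from=B, to=A, msg='tick')): A:[tick] B:[]
After 2 (send(from=A, to=B, msg='ping')): A:[tick] B:[ping]
After 3 (send(from=A, to=B, msg='pong')): A:[tick] B:[ping,pong]
After 4 (send(from=B, to=A, msg='err')): A:[tick,err] B:[ping,pong]
After 5 (send(from=A, to=B, msg='ack')): A:[tick,err] B:[ping,pong,ack]
After 6 (process(A)): A:[err] B:[ping,pong,ack]

err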